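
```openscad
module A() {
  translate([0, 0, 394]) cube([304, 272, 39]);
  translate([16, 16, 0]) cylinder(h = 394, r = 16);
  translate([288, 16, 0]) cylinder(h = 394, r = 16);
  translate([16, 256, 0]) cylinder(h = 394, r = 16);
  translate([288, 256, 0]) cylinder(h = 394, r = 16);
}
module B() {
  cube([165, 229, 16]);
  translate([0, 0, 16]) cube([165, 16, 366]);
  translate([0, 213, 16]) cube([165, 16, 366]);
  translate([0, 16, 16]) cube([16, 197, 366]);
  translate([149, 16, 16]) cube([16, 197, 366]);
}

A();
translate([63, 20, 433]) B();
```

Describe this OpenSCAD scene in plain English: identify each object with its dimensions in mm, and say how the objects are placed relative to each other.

A is a four-legged stool. The seat is 304×272 mm, 39 mm thick, top at z = 433 mm. It stands on four round legs, each 32 mm in diameter, from z = 0 to the seat underside, each leg's axis is inset half a diameter from the nearest pair of seat edges (so the leg's bounding box is flush with the corner).

B is an open storage box with external size 165×229×382 mm and wall thickness 16 mm (the base is also 16 mm thick). The base covers the whole footprint; the four walls stand on the base, with the y-facing walls full-width and the x-facing walls fitting between their inner faces.

The open box is on top of the stool.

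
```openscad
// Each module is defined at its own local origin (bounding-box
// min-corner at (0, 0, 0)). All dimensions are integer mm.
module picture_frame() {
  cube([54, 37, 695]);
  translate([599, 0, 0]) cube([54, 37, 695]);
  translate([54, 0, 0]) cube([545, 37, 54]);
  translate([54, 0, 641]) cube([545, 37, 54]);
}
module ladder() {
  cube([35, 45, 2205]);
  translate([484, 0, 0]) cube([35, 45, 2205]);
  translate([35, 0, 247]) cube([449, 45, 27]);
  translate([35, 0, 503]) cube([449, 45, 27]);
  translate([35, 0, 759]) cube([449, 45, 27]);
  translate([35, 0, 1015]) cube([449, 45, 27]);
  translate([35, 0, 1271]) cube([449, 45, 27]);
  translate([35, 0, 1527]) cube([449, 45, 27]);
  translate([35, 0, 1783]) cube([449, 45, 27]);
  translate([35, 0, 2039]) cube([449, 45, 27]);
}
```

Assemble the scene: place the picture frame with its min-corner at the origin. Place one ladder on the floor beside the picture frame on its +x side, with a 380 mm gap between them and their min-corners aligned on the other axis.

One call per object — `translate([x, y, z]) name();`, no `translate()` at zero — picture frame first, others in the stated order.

picture_frame();
translate([1033, 0, 0]) ladder();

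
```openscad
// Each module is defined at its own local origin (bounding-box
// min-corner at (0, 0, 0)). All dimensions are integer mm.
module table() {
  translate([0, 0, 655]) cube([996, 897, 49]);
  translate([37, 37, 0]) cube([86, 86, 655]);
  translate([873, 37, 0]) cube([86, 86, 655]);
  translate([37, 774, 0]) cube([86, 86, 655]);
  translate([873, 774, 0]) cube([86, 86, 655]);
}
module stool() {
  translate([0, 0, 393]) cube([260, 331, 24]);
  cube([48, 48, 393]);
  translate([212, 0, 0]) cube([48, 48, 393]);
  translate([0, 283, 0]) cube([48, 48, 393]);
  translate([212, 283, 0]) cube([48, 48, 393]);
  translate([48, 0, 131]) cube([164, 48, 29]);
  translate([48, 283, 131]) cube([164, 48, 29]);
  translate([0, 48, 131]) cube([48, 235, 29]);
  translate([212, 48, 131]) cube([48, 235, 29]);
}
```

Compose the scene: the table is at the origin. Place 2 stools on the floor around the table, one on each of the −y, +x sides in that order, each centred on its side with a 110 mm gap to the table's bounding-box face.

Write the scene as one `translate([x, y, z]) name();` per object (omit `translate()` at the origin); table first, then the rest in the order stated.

table();
translate([368, -441, 0]) stool();
translate([1106, 283, 0]) stool();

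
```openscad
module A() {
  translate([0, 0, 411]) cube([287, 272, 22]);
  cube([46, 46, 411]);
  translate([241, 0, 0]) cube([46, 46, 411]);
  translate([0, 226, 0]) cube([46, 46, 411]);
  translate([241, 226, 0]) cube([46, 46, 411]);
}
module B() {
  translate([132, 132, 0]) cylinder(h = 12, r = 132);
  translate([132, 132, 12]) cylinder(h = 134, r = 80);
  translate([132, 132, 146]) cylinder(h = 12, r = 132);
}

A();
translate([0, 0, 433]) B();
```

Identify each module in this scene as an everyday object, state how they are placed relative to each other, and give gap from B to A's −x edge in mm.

The spool's min-x is at 0; the stool's min-x is 0; gap = 0 mm.

A is a stool. B is a spool. The spool is on top of the stool. The gap from the spool to the stool's −x edge is 0 mm.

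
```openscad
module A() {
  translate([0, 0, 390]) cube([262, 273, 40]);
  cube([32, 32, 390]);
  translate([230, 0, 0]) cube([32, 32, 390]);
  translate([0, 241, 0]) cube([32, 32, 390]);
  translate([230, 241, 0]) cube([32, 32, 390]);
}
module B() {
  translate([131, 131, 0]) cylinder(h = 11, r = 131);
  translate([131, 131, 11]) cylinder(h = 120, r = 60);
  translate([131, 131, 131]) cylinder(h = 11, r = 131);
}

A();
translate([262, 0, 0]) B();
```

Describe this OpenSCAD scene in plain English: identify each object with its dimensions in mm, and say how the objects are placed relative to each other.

A is a four-legged stool. The seat is 262×273 mm, 40 mm thick, top at z = 430 mm. It stands on four square legs, each 32×32 mm in cross-section, from z = 0 to the seat underside, each flush with a corner of the seat.

B is a spool: two coaxial disc flanges of radius 131 mm and thickness 11 mm, joined by a core cylinder of radius 60 mm and height 120 mm. The lower flange rests on z = 0 and the three cylinders share a vertical axis.

The spool is against the stool's +x side, with their −y faces flush.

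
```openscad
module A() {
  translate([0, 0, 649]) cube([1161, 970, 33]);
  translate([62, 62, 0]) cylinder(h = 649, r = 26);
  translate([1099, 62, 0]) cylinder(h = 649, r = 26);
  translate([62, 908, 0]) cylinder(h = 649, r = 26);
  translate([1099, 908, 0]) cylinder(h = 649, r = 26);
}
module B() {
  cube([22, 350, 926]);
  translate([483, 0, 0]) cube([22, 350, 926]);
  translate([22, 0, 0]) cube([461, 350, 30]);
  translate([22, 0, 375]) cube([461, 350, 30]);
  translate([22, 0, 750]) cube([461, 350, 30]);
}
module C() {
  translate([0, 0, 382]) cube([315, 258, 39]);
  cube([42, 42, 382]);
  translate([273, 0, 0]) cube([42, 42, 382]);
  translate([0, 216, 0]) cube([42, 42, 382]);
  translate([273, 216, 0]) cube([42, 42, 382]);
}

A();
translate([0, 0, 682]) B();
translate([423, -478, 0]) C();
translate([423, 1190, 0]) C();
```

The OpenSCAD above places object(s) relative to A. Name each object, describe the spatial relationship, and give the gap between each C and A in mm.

Each stool's nearest face is 220 mm from the table's bounding box.

A is a table. B is a bookshelf. C is a stool. The bookshelf is on top of the table. Two stools sit around the table at the −y, +y sides. The gap between each stool and the table is 220 mm.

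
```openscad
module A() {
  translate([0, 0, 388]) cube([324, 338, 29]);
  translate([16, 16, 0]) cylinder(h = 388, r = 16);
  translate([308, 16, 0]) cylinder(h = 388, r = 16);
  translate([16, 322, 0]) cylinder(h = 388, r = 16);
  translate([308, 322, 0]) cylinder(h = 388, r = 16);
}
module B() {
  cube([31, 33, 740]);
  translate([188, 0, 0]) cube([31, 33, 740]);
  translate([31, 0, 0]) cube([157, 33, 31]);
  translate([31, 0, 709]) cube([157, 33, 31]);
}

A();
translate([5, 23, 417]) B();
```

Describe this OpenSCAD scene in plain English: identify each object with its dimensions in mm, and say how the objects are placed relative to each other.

A is a simple wooden stool: a rectangular seat 324 mm (x) by 338 mm (y), 29 mm thick, top face at z = 417 mm, on four round legs, each 32 mm in diameter. The legs rest on z = 0, each leg's axis is inset half a diameter from the nearest pair of seat edges (so the leg's bounding box is flush with the corner).

B is a picture frame with a 157×678 mm rectangular opening (x by z) and a uniform 31 mm border on every side. Frame depth is 33 mm along y. It is built from two vertical stiles running the full outside height and two horizontal rails spanning the gap between the stiles.

The picture frame is on top of the stool.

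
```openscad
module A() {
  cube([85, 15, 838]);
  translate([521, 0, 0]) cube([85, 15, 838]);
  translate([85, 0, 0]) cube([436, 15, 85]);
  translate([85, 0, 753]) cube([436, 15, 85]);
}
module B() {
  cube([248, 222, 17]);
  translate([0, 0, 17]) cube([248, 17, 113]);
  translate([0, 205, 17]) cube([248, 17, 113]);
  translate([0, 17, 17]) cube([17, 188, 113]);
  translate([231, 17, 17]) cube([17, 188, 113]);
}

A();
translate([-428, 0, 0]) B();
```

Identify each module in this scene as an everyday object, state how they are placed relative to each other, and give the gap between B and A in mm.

The open box's nearest face is 180 mm from the picture frame's −x face.

A is a picture frame. B is an open box. The open box is on the floor beside the picture frame on its −x side. The gap between the open box and the picture frame is 180 mm.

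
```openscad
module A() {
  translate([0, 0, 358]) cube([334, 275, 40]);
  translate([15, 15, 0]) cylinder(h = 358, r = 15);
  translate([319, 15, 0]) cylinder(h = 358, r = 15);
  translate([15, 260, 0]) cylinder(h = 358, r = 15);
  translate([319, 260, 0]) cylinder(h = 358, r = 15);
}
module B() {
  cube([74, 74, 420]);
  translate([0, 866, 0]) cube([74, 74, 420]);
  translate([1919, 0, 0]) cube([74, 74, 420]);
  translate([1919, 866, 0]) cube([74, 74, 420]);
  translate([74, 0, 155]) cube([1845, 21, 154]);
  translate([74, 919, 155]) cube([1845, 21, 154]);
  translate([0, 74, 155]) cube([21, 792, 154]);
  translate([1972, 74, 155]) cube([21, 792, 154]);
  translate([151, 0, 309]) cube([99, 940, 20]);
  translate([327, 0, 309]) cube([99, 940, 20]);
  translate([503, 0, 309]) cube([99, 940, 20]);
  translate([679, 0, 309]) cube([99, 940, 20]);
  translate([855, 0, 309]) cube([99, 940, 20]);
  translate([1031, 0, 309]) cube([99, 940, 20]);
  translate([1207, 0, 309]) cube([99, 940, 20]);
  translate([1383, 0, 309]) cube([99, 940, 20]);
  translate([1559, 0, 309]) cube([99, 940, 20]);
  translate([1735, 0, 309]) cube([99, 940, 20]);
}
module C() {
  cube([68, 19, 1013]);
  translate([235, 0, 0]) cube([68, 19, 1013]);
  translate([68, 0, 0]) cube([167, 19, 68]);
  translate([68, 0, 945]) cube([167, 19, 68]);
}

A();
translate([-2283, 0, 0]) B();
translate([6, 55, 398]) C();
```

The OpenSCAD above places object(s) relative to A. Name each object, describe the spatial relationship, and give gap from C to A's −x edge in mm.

A is a stool. B is a bed frame. C is a picture frame. The bed frame is on the floor beside the stool on its −x side. The picture frame is on top of the stool. The gap from the picture frame to the stool's −x edge is 6 mm.

The picture frame's min-x is at 6; the stool's min-x is 0; gap = 6 mm.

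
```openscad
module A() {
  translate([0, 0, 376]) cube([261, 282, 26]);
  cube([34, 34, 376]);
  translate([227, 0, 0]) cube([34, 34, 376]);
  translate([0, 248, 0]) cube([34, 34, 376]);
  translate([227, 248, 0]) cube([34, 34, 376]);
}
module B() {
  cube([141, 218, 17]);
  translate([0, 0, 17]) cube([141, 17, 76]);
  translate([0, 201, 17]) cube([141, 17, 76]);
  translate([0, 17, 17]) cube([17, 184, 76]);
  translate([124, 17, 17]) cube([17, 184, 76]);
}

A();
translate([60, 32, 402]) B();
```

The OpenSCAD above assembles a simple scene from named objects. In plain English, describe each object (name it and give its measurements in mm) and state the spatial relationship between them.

A is a four-legged stool. The seat is 261×282 mm, 26 mm thick, top at z = 402 mm. It stands on four square legs, each 34×34 mm in cross-section, from z = 0 to the seat underside, each flush with a corner of the seat.

B is an open storage box with external size 141×218×93 mm and wall thickness 17 mm (the base is also 17 mm thick). The base covers the whole footprint; the four walls stand on the base, with the y-facing walls full-width and the x-facing walls fitting between their inner faces.

The open box is on top of the stool, centred.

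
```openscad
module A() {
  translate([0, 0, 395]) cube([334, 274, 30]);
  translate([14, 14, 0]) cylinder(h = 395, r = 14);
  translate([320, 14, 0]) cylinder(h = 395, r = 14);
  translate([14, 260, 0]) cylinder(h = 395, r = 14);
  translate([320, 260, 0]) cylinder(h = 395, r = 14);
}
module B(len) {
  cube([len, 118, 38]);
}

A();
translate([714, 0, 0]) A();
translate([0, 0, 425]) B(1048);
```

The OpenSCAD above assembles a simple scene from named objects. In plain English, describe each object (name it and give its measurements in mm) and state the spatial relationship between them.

A is a four-legged stool. The seat is a 334×274×30 mm slab whose top surface is at z = 425 mm; four round legs, each 28 mm in diameter, run from the floor (z = 0) to the underside of the seat, each leg's axis is inset half a diameter from the nearest pair of seat edges (so the leg's bounding box is flush with the corner).

B is a rectangular beam 1048 mm long (x), 118 mm deep (y), 38 mm thick (z).

The beam spans the tops of two stools placed 380 mm apart, resting at z = 425 mm.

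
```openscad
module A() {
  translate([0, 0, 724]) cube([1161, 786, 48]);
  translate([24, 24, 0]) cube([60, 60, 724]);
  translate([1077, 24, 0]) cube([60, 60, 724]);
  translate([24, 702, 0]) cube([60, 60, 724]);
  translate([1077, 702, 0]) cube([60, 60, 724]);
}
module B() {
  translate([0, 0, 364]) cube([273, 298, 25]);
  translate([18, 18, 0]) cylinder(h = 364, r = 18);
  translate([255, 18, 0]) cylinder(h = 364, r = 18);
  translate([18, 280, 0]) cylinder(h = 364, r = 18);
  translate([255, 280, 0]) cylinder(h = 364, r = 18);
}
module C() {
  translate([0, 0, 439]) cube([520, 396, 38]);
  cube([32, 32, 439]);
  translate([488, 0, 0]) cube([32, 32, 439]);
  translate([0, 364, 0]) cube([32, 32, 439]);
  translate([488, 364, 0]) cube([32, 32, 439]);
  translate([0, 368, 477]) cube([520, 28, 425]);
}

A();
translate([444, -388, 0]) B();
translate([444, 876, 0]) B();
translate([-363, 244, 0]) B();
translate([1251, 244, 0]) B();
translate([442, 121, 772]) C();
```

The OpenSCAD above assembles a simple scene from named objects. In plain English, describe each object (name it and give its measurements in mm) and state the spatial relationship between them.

A is a table with a 1161×786 mm rectangular top, 48 mm thick, top surface at z = 772 mm, supported by four 60×60 mm square legs, each inset 24 mm from the nearest pair of top edges, running from the floor.

B is a simple wooden stool: a rectangular seat 273 mm (x) by 298 mm (y), 25 mm thick, top face at z = 389 mm, on four round legs, each 36 mm in diameter. The legs rest on z = 0, each leg's axis is inset half a diameter from the nearest pair of seat edges (so the leg's bounding box is flush with the corner).

C is a chair: 520×396 mm seat, 38 mm thick, top at z = 477 mm, on four 32 mm square corner legs flush with the seat edges. A 28 mm thick backrest slab spans the full seat width, extending 425 mm above the seat top, its back face flush with the seat's +y edge.

Four stools sit around the table at the −y, +y, −x, +x sides. The chair is on top of the table.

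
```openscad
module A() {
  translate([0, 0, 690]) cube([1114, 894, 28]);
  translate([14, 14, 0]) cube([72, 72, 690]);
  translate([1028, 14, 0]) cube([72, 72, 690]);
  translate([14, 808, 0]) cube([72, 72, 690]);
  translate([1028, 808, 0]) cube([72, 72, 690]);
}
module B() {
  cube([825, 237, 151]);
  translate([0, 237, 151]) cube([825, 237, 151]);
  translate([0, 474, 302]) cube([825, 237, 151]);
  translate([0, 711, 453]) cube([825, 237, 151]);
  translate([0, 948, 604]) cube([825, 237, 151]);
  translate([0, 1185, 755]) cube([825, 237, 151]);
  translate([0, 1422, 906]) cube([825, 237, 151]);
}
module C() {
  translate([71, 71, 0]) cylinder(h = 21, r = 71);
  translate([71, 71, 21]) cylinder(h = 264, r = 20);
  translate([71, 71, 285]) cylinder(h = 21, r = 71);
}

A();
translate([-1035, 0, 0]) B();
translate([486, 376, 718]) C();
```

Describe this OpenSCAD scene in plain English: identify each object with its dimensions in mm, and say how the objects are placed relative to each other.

A is a table: top 1114 mm (x) × 894 mm (y), 28 mm thick, upper face at z = 718 mm, on four 72×72 mm square legs, each inset 14 mm from the nearest pair of top edges, running from z = 0 to the bottom of the top.

B is a run of 7 identical solid stair steps. Each tread is 825×237 mm and each step block is 151 mm high. Step 1 rests on the floor; step k is offset from step 1 by (k−1)×237 mm in y and (k−1)×151 mm in z.

C is a spool: two coaxial disc flanges of radius 71 mm and thickness 21 mm, joined by a core cylinder of radius 20 mm and height 264 mm. The lower flange rests on z = 0 and the three cylinders share a vertical axis.

The staircase is on the floor beside the table on its −x side. The spool is on top of the table, centred.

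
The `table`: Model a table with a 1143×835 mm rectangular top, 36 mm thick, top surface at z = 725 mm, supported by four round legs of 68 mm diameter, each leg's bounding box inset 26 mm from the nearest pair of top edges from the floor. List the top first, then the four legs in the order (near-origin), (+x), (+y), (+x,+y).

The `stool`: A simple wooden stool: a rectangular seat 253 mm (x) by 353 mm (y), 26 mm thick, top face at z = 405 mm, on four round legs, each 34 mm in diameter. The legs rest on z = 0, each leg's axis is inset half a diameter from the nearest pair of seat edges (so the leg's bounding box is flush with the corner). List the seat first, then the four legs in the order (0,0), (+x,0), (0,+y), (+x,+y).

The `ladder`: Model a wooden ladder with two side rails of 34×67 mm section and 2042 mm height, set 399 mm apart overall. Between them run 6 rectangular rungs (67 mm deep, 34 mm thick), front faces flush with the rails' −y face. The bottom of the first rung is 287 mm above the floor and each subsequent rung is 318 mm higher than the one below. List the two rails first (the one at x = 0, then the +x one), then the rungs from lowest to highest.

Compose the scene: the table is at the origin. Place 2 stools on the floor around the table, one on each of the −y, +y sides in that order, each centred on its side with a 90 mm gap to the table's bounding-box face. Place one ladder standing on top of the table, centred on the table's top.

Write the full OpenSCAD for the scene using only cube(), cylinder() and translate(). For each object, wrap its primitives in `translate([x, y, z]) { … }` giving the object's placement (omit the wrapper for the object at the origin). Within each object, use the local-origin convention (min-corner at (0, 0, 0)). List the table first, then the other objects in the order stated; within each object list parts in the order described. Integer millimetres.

translate([0, 0, 689]) cube([1143, 835, 36]);
translate([60, 60, 0]) cylinder(h = 689, r = 34);
translate([1083, 60, 0]) cylinder(h = 689, r = 34);
translate([60, 775, 0]) cylinder(h = 689, r = 34);
translate([1083, 775, 0]) cylinder(h = 689, r = 34);
translate([445, -443, 0]) {
  translate([0, 0, 379]) cube([253, 353, 26]);
  translate([17, 17, 0]) cylinder(h = 379, r = 17);
  translate([236, 17, 0]) cylinder(h = 379, r = 17);
  translate([17, 336, 0]) cylinder(h = 379, r = 17);
  translate([236, 336, 0]) cylinder(h = 379, r = 17);
}
translate([445, 925, 0]) {
  translate([0, 0, 379]) cube([253, 353, 26]);
  translate([17, 17, 0]) cylinder(h = 379, r = 17);
  translate([236, 17, 0]) cylinder(h = 379, r = 17);
  translate([17, 336, 0]) cylinder(h = 379, r = 17);
  translate([236, 336, 0]) cylinder(h = 379, r = 17);
}
translate([372, 384, 725]) {
  cube([34, 67, 2042]);
  translate([365, 0, 0]) cube([34, 67, 2042]);
  translate([34, 0, 287]) cube([331, 67, 34]);
  translate([34, 0, 605]) cube([331, 67, 34]);
  translate([34, 0, 923]) cube([331, 67, 34]);
  translate([34, 0, 1241]) cube([331, 67, 34]);
  translate([34, 0, 1559]) cube([331, 67, 34]);
  translate([34, 0, 1877]) cube([331, 67, 34]);
}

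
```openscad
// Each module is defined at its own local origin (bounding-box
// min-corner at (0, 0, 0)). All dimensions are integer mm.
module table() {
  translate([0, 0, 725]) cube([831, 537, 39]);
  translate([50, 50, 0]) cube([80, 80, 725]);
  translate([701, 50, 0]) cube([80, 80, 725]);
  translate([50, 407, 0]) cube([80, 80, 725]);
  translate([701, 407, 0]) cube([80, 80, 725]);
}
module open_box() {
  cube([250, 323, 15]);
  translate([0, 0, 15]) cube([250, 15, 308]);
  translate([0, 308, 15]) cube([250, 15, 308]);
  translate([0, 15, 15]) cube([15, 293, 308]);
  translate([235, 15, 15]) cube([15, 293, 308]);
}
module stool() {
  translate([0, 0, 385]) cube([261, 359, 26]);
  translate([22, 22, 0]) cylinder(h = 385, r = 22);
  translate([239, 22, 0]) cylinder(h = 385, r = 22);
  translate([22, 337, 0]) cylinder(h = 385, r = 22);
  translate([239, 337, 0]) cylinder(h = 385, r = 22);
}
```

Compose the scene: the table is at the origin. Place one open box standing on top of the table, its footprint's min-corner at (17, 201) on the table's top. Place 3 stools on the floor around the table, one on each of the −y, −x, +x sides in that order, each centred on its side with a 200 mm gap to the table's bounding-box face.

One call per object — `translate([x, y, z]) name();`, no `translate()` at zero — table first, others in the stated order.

table();
translate([17, 201, 764]) open_box();
translate([285, -559, 0]) stool();
translate([-461, 89, 0]) stool();
translate([1031, 89, 0]) stool();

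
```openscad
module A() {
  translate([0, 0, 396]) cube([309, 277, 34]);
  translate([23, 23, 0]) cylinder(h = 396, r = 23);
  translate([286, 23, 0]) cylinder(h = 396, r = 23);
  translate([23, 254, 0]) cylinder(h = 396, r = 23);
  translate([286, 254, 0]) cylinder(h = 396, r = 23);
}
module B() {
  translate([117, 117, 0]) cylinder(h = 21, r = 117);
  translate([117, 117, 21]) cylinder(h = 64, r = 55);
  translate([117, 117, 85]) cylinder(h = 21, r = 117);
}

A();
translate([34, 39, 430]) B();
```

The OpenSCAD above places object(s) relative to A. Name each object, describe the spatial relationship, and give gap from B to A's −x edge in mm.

The spool's min-x is at 34; the stool's min-x is 0; gap = 34 mm.

A is a stool. B is a spool. The spool is on top of the stool. The gap from the spool to the stool's −x edge is 34 mm.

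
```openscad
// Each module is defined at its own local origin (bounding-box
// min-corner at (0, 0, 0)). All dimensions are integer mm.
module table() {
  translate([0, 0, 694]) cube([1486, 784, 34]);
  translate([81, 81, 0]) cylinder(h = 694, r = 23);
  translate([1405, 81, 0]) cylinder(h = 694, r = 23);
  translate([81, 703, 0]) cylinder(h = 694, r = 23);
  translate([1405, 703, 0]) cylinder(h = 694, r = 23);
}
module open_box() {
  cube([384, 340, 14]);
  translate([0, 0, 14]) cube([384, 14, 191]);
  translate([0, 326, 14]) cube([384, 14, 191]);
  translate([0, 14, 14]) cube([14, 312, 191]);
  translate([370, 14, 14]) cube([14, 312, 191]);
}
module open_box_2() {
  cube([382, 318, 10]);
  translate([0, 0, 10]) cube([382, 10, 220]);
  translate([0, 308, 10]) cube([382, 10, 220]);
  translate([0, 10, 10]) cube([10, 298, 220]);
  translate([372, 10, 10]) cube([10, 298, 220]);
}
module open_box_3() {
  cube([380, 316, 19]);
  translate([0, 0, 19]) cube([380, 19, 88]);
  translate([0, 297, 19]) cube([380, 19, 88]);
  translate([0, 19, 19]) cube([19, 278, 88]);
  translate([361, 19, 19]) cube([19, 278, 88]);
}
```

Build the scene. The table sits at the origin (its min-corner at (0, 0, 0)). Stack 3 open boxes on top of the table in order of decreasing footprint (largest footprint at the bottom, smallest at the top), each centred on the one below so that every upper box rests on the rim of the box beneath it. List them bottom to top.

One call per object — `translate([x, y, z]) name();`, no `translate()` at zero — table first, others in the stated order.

table();
translate([551, 222, 728]) open_box();
translate([552, 233, 933]) open_box_2();
translate([553, 234, 1163]) open_box_3();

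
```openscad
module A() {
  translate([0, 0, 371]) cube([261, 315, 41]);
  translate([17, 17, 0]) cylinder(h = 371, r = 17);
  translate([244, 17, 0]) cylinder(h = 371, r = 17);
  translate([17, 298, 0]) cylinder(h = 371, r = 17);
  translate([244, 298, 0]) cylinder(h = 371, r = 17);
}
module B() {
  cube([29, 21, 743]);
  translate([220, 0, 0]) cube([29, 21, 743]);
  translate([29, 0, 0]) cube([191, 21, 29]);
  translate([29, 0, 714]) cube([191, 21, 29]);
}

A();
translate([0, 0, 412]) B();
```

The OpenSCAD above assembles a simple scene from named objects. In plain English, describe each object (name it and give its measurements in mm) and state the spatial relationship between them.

A is a four-legged stool. The seat is 261×315 mm, 41 mm thick, top at z = 412 mm. It stands on four round legs, each 34 mm in diameter, from z = 0 to the seat underside, each leg's axis is inset half a diameter from the nearest pair of seat edges (so the leg's bounding box is flush with the corner).

B is a picture frame with a 191×685 mm rectangular opening (x by z) and a uniform 29 mm border on every side. Frame depth is 21 mm along y. It is built from two vertical stiles running the full outside height and two horizontal rails spanning the gap between the stiles.

The picture frame is on top of the stool.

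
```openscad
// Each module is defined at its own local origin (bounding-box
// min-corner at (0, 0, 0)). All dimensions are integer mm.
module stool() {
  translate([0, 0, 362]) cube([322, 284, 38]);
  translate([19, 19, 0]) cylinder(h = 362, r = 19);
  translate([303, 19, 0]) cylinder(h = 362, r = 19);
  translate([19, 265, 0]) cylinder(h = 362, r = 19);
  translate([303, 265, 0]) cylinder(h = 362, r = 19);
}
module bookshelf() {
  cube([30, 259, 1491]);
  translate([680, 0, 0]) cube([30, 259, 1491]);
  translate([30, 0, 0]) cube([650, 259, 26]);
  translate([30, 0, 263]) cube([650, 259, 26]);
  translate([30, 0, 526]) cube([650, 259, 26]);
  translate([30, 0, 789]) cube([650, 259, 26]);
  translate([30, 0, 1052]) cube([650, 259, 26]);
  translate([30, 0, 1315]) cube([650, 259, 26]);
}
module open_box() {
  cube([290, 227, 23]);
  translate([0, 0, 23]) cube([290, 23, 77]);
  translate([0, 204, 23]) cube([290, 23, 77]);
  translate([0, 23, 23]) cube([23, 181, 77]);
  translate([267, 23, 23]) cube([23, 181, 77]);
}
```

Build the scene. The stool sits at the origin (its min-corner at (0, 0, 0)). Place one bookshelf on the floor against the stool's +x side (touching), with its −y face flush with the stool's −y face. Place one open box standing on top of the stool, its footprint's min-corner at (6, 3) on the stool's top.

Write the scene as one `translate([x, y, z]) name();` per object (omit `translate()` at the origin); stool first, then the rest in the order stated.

stool();
translate([322, 0, 0]) bookshelf();
translate([6, 3, 400]) open_box();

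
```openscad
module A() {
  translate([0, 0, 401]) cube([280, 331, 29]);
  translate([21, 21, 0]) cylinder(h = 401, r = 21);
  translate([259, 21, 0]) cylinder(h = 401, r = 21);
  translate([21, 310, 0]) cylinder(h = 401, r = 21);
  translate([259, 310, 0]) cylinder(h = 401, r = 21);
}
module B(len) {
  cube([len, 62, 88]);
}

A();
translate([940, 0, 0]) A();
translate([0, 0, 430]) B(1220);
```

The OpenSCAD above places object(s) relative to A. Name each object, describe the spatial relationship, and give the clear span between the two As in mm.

A is a stool. B is a beam. A beam spans the tops of two stools. The clear span between the two stools is 660 mm.

Second stool starts at x = 940; first ends at x = 280; clear span = 940 − 280 = 660 mm.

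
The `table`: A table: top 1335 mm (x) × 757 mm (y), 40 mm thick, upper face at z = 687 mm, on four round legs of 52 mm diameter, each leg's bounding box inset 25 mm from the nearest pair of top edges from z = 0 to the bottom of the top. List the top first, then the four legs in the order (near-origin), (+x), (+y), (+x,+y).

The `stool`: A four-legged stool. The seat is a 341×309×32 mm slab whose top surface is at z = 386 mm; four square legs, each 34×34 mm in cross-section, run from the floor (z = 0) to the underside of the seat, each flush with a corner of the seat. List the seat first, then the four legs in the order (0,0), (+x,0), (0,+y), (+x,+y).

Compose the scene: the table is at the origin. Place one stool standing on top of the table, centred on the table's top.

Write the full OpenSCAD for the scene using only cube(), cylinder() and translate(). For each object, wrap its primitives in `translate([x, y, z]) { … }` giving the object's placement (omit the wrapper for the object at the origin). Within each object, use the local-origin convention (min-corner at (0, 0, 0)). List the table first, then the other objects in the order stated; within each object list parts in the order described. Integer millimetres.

translate([0, 0, 647]) cube([1335, 757, 40]);
translate([51, 51, 0]) cylinder(h = 647, r = 26);
translate([1284, 51, 0]) cylinder(h = 647, r = 26);
translate([51, 706, 0]) cylinder(h = 647, r = 26);
translate([1284, 706, 0]) cylinder(h = 647, r = 26);
translate([497, 224, 687]) {
  translate([0, 0, 354]) cube([341, 309, 32]);
  cube([34, 34, 354]);
  translate([307, 0, 0]) cube([34, 34, 354]);
  translate([0, 275, 0]) cube([34, 34, 354]);
  translate([307, 275, 0]) cube([34, 34, 354]);
}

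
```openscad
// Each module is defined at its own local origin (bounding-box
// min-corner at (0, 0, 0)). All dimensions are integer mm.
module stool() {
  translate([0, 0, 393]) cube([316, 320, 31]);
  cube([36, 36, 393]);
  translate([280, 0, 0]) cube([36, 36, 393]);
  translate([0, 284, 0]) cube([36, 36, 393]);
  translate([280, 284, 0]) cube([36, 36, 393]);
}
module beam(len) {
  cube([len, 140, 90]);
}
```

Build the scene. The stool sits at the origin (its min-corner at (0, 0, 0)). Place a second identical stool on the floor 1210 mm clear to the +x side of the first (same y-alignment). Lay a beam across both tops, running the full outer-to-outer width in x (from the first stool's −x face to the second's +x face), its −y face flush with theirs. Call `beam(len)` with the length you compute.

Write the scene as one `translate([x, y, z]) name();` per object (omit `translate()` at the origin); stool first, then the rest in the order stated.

stool();
translate([1526, 0, 0]) stool();
translate([0, 0, 424]) beam(1842);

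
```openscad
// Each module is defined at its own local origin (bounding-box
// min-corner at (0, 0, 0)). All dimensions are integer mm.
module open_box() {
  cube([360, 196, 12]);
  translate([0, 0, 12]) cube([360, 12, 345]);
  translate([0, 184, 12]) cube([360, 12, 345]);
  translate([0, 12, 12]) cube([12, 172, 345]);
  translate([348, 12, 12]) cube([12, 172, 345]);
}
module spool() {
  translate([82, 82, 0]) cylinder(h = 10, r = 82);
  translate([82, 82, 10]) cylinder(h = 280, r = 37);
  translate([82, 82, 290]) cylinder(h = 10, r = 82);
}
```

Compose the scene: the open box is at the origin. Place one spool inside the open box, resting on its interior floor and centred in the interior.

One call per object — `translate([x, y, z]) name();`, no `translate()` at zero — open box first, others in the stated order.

open_box();
translate([98, 16, 12]) spool();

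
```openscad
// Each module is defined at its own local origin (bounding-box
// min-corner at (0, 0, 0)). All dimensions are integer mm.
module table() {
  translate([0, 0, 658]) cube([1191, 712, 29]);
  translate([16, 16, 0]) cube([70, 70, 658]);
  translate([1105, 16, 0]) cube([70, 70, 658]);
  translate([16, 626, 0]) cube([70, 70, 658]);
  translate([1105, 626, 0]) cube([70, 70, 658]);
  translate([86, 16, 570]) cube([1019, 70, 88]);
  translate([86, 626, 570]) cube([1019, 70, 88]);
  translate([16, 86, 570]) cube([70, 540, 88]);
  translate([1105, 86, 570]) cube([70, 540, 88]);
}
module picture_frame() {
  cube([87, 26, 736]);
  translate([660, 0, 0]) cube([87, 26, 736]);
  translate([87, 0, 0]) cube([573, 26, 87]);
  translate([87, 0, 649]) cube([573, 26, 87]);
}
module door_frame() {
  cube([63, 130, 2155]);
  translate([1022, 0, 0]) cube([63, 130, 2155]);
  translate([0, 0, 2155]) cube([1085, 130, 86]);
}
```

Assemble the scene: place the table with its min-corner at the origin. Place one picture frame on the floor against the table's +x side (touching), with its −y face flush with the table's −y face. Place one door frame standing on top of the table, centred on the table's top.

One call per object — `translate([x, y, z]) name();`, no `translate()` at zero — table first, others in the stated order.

table();
translate([1191, 0, 0]) picture_frame();
translate([53, 291, 687]) door_frame();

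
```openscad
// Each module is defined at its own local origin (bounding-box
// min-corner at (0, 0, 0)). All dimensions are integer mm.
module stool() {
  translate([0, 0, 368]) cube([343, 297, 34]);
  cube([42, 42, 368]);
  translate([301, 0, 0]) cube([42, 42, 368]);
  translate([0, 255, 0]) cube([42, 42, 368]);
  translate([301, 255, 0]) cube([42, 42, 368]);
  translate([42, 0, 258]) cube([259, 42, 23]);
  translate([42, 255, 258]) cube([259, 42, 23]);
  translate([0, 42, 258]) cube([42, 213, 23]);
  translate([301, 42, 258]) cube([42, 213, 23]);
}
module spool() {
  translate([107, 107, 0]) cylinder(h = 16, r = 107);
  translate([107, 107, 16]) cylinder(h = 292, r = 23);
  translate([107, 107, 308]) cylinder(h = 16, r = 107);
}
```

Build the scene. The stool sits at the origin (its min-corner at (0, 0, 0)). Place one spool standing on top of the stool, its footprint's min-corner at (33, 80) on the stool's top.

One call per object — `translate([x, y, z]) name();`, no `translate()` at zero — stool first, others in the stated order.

stool();
translate([33, 80, 402]) spool();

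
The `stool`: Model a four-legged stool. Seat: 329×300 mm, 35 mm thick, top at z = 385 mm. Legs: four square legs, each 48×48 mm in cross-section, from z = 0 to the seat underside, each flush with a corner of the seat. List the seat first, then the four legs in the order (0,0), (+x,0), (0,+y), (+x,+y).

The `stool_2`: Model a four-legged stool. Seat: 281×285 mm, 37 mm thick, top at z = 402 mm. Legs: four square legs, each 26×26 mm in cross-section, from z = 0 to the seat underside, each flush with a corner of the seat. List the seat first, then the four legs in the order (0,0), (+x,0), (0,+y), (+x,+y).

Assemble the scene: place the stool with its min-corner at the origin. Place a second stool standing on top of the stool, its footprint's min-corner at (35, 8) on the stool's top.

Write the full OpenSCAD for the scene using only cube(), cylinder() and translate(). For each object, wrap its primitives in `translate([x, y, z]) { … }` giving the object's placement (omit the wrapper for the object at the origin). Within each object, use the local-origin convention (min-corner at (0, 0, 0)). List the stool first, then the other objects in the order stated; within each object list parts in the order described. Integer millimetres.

translate([0, 0, 350]) cube([329, 300, 35]);
cube([48, 48, 350]);
translate([281, 0, 0]) cube([48, 48, 350]);
translate([0, 252, 0]) cube([48, 48, 350]);
translate([281, 252, 0]) cube([48, 48, 350]);
translate([35, 8, 385]) {
  translate([0, 0, 365]) cube([281, 285, 37]);
  cube([26, 26, 365]);
  translate([255, 0, 0]) cube([26, 26, 365]);
  translate([0, 259, 0]) cube([26, 26, 365]);
  translate([255, 259, 0]) cube([26, 26, 365]);
}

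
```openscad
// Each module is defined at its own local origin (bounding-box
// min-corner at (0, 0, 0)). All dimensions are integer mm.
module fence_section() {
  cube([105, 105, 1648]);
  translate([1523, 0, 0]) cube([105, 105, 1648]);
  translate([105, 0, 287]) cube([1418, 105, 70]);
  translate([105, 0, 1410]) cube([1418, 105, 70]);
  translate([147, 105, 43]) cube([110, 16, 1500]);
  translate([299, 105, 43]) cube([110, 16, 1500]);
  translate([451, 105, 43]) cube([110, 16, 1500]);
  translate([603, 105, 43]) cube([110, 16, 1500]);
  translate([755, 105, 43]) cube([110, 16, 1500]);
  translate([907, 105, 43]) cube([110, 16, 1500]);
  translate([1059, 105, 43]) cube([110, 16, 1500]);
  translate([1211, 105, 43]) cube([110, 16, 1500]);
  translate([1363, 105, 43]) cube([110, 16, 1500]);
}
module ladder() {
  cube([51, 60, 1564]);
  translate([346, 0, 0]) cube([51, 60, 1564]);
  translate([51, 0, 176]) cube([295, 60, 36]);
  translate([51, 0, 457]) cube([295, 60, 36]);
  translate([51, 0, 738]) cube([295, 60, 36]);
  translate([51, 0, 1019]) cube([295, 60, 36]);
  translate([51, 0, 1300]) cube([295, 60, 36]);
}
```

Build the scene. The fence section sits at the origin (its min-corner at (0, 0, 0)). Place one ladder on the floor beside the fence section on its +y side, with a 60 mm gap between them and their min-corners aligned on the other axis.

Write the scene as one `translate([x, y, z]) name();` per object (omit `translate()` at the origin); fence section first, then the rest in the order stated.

fence_section();
translate([0, 181, 0]) ladder();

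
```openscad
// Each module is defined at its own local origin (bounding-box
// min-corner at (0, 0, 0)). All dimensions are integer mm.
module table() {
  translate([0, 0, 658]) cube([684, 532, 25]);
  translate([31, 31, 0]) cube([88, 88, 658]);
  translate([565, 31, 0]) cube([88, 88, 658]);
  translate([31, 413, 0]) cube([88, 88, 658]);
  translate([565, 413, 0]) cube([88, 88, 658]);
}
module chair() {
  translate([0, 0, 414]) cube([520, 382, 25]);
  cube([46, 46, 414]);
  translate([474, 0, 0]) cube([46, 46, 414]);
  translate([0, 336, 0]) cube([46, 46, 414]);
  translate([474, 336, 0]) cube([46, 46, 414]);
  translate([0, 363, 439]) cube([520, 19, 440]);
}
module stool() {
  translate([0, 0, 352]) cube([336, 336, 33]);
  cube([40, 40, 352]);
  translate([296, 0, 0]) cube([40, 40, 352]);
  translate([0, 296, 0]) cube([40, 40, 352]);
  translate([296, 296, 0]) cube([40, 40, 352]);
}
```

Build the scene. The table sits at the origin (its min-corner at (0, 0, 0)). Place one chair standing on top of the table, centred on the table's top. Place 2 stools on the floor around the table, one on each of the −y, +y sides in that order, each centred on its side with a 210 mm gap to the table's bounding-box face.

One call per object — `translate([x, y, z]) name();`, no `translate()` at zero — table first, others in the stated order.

table();
translate([82, 75, 683]) chair();
translate([174, -546, 0]) stool();
translate([174, 742, 0]) stool();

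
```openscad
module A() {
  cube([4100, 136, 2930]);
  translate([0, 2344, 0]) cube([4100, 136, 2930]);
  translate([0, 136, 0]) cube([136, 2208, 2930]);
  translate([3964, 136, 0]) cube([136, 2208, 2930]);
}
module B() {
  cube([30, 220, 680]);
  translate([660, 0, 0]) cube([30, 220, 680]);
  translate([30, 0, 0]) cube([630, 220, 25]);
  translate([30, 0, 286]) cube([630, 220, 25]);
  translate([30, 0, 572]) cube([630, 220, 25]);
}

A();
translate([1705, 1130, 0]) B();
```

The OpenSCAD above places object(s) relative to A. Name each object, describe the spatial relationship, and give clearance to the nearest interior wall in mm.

A is a house frame. B is a bookshelf. The bookshelf sits inside the house frame, centred. The clearance to the nearest interior wall is 994 mm.

Clearances: x = 1569, y = 994; minimum 994 mm.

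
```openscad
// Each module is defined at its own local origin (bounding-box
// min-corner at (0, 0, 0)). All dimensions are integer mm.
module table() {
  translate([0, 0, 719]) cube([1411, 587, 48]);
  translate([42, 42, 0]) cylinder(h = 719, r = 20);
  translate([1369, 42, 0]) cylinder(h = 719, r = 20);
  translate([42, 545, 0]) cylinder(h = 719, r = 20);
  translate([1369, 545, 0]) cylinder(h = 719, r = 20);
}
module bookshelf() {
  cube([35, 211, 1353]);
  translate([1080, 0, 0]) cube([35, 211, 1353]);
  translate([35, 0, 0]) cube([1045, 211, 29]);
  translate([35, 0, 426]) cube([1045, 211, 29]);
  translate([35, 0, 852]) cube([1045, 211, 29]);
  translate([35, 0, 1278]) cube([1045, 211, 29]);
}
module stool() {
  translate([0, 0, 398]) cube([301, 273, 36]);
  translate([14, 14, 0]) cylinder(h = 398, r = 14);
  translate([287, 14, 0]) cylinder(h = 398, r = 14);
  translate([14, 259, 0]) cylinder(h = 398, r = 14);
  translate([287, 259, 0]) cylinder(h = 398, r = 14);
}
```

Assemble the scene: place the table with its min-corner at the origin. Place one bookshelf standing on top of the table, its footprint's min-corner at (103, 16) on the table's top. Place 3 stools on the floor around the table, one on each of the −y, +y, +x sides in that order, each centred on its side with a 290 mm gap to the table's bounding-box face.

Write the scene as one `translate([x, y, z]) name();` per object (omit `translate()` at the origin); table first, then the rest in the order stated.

table();
translate([103, 16, 767]) bookshelf();
translate([555, -563, 0]) stool();
translate([555, 877, 0]) stool();
translate([1701, 157, 0]) stool();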